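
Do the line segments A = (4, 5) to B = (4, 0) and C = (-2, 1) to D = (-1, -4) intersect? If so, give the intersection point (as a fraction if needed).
No (intersection of containing lines falls outside at least one segment)

Parametrize and solve: t = 34/5, s = 6. At least one of these is outside [0, 1], so the segments do not intersect.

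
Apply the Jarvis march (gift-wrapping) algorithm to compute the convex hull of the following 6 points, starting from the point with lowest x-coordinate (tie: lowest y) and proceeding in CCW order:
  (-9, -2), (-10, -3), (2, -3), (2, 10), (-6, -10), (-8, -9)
Hull (CCW) = [(-10, -3), (-8, -9), (-6, -10), (2, -3), (2, 10)]

Jarvis march: at each step, from the current hull vertex p, select the next vertex q as the point such that every other point lies strictly to the left of (or on) the directed line p → q. (Equivalently: for every other point r, the cross product (q − p) × (r − p) ≥ 0.)
Starting point (lowest x, tie lowest y): (-10, -3). Wrap until returning to start. Resulting hull: (-10, -3), (-8, -9), (-6, -10), (2, -3), (2, 10).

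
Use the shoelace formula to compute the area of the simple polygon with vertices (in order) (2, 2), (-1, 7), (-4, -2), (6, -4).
Area = 47

Shoelace formula: Area = (1/2) |Σ_i (x_i · y_{i+1} − x_{i+1} · y_i)| (indices mod n). Compute each cross term:
  (2)(7) − (-1)(2) = 16
  (-1)(-2) − (-4)(7) = 30
  (-4)(-4) − (6)(-2) = 28
  (6)(2) − (2)(-4) = 20
Sum = 94, so (signed) Area = 94/2 = 47, |Area| = 47.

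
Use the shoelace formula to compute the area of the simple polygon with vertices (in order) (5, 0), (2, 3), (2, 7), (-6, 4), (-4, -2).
Area = 111/2

Shoelace formula: Area = (1/2) |Σ_i (x_i · y_{i+1} − x_{i+1} · y_i)| (indices mod n). Compute each cross term:
  (5)(3) − (2)(0) = 15
  (2)(7) − (2)(3) = 8
  (2)(4) − (-6)(7) = 50
  (-6)(-2) − (-4)(4) = 28
  (-4)(0) − (5)(-2) = 10
Sum = 111, so (signed) Area = 111/2 = 111/2, |Area| = 111/2.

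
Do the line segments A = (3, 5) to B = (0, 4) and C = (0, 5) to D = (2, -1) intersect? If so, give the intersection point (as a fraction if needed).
Yes; intersection at (3/10, 41/10) (t = 9/10 on AB, s = 3/20 on CD)

Parametrize AB as A + t(B − A) = (3 + -3 t, 5 + -1 t) and CD as C + s(D − C) = (0 + 2 s, 5 + -6 s). Solve the linear system for (t, s). Determinant = -20 ≠ 0, so a unique intersection of the containing lines exists. Solution: t = 9/10, s = 3/20 — both in [0, 1], so the segments cross. Intersection point: (3/10, 41/10).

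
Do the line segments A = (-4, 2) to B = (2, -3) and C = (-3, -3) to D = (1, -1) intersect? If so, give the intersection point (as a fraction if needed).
Yes; intersection at (1/8, -23/16) (t = 11/16 on AB, s = 25/32 on CD)

Parametrize AB as A + t(B − A) = (-4 + 6 t, 2 + -5 t) and CD as C + s(D − C) = (-3 + 4 s, -3 + 2 s). Solve the linear system for (t, s). Determinant = -32 ≠ 0, so a unique intersection of the containing lines exists. Solution: t = 11/16, s = 25/32 — both in [0, 1], so the segments cross. Intersection point: (1/8, -23/16).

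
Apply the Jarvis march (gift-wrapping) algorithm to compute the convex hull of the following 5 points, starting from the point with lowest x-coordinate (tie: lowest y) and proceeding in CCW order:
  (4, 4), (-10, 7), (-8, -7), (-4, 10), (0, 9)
Hull (CCW) = [(-10, 7), (-8, -7), (4, 4), (0, 9), (-4, 10)]

Jarvis march: at each step, from the current hull vertex p, select the next vertex q as the point such that every other point lies strictly to the left of (or on) the directed line p → q. (Equivalently: for every other point r, the cross product (q − p) × (r − p) ≥ 0.)
Starting point (lowest x, tie lowest y): (-10, 7). Wrap until returning to start. Resulting hull: (-10, 7), (-8, -7), (4, 4), (0, 9), (-4, 10).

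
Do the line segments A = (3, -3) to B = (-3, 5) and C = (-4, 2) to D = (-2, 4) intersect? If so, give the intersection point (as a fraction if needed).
Yes; intersection at (-15/7, 27/7) (t = 6/7 on AB, s = 13/14 on CD)

Parametrize AB as A + t(B − A) = (3 + -6 t, -3 + 8 t) and CD as C + s(D − C) = (-4 + 2 s, 2 + 2 s). Solve the linear system for (t, s). Determinant = 28 ≠ 0, so a unique intersection of the containing lines exists. Solution: t = 6/7, s = 13/14 — both in [0, 1], so the segments cross. Intersection point: (-15/7, 27/7).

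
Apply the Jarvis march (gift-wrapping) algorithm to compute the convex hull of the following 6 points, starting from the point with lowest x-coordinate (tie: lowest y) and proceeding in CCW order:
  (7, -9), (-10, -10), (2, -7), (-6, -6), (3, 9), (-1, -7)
Hull (CCW) = [(-10, -10), (7, -9), (3, 9)]

Jarvis march: at each step, from the current hull vertex p, select the next vertex q as the point such that every other point lies strictly to the left of (or on) the directed line p → q. (Equivalently: for every other point r, the cross product (q − p) × (r − p) ≥ 0.)
Starting point (lowest x, tie lowest y): (-10, -10). Wrap until returning to start. Resulting hull: (-10, -10), (7, -9), (3, 9).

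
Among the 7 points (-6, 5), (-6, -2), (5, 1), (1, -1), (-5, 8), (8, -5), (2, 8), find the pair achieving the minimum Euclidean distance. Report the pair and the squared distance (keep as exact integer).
Pair = ((-6, 5), (-5, 8)); squared distance = 10

Compute all C(7, 2) = 21 pairwise squared distances (x_i − x_j)² + (y_i − y_j)². The minimum is 10, attained by the pair ((-6, 5), (-5, 8)).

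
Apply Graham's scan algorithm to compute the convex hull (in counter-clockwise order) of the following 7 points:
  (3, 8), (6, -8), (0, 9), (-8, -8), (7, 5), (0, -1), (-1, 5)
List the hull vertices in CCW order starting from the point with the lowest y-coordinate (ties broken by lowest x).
Hull (CCW) = [(-8, -8), (6, -8), (7, 5), (3, 8), (0, 9)]

Graham scan procedure:
  1. Find the pivot p₀ = point with lowest y (tie → lowest x): (-8, -8).
  2. Sort the remaining points by polar angle around p₀.
  3. Walk through sorted points, maintaining a stack; pop the top while the last three entries make a non-left turn (cross product ≤ 0).
  4. Final stack is the convex hull in CCW order: (-8, -8), (6, -8), (7, 5), (3, 8), (0, 9).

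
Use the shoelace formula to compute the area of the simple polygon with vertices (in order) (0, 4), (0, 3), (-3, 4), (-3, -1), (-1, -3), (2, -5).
Area = 51/2

Shoelace formula: Area = (1/2) |Σ_i (x_i · y_{i+1} − x_{i+1} · y_i)| (indices mod n). Compute each cross term:
  (0)(3) − (0)(4) = 0
  (0)(4) − (-3)(3) = 9
  (-3)(-1) − (-3)(4) = 15
  (-3)(-3) − (-1)(-1) = 8
  (-1)(-5) − (2)(-3) = 11
  (2)(4) − (0)(-5) = 8
Sum = 51, so (signed) Area = 51/2 = 51/2, |Area| = 51/2.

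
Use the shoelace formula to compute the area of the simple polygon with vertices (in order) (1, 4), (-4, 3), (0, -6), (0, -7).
Area = 25

Shoelace formula: Area = (1/2) |Σ_i (x_i · y_{i+1} − x_{i+1} · y_i)| (indices mod n). Compute each cross term:
  (1)(3) − (-4)(4) = 19
  (-4)(-6) − (0)(3) = 24
  (0)(-7) − (0)(-6) = 0
  (0)(4) − (1)(-7) = 7
Sum = 50, so (signed) Area = 50/2 = 25, |Area| = 25.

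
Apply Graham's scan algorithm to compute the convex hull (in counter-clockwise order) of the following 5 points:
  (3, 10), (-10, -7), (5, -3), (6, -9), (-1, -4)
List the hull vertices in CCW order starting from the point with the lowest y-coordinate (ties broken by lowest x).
Hull (CCW) = [(6, -9), (3, 10), (-10, -7)]

Graham scan procedure:
  1. Find the pivot p₀ = point with lowest y (tie → lowest x): (6, -9).
  2. Sort the remaining points by polar angle around p₀.
  3. Walk through sorted points, maintaining a stack; pop the top while the last three entries make a non-left turn (cross product ≤ 0).
  4. Final stack is the convex hull in CCW order: (6, -9), (3, 10), (-10, -7).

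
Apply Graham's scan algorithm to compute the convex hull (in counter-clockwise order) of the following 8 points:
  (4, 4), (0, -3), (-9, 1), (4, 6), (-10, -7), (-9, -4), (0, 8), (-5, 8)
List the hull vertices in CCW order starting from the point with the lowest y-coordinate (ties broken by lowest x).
Hull (CCW) = [(-10, -7), (0, -3), (4, 4), (4, 6), (0, 8), (-5, 8), (-9, 1)]

Graham scan procedure:
  1. Find the pivot p₀ = point with lowest y (tie → lowest x): (-10, -7).
  2. Sort the remaining points by polar angle around p₀.
  3. Walk through sorted points, maintaining a stack; pop the top while the last three entries make a non-left turn (cross product ≤ 0).
  4. Final stack is the convex hull in CCW order: (-10, -7), (0, -3), (4, 4), (4, 6), (0, 8), (-5, 8), (-9, 1).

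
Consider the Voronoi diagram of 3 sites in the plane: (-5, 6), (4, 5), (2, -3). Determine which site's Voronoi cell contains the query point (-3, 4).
Nearest site = (-5, 6)

The Voronoi cell of site s contains exactly those query points closer to s than to any other site. Compute squared distances from q = (-3, 4) to each site:
  (-5 − -3)² + (6 − 4)² = 8
  (4 − -3)² + (5 − 4)² = 50
  (2 − -3)² + (-3 − 4)² = 74
Minimum is attained by (-5, 6), so q lies in its Voronoi cell.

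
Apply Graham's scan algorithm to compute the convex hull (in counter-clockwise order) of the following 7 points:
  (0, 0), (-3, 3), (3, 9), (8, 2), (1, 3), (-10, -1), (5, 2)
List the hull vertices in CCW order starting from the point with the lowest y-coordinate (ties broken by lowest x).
Hull (CCW) = [(-10, -1), (0, 0), (8, 2), (3, 9)]

Graham scan procedure:
  1. Find the pivot p₀ = point with lowest y (tie → lowest x): (-10, -1).
  2. Sort the remaining points by polar angle around p₀.
  3. Walk through sorted points, maintaining a stack; pop the top while the last three entries make a non-left turn (cross product ≤ 0).
  4. Final stack is the convex hull in CCW order: (-10, -1), (0, 0), (8, 2), (3, 9).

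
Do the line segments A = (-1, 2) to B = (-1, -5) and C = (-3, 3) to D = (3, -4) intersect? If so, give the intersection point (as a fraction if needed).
Yes; intersection at (-1, 2/3) (t = 4/21 on AB, s = 1/3 on CD)

Parametrize AB as A + t(B − A) = (-1 + 0 t, 2 + -7 t) and CD as C + s(D − C) = (-3 + 6 s, 3 + -7 s). Solve the linear system for (t, s). Determinant = -42 ≠ 0, so a unique intersection of the containing lines exists. Solution: t = 4/21, s = 1/3 — both in [0, 1], so the segments cross. Intersection point: (-1, 2/3).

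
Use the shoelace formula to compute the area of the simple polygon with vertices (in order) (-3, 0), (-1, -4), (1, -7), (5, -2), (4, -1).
Area = 28

Shoelace formula: Area = (1/2) |Σ_i (x_i · y_{i+1} − x_{i+1} · y_i)| (indices mod n). Compute each cross term:
  (-3)(-4) − (-1)(0) = 12
  (-1)(-7) − (1)(-4) = 11
  (1)(-2) − (5)(-7) = 33
  (5)(-1) − (4)(-2) = 3
  (4)(0) − (-3)(-1) = -3
Sum = 56, so (signed) Area = 56/2 = 28, |Area| = 28.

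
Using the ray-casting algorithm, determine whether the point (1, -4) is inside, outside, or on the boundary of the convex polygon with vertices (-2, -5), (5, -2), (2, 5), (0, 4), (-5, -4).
The point (1, -4) lies strictly outside the polygon

Cast a horizontal ray to the right from the query point and count how many polygon edges it crosses (each edge strictly once or zero times, handled with the usual half-open convention). 
Parity of crossings → even ⇒ outside.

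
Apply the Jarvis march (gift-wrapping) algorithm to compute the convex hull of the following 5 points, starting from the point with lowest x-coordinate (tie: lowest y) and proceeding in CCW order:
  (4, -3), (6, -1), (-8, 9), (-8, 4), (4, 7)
Hull (CCW) = [(-8, 4), (4, -3), (6, -1), (4, 7), (-8, 9)]

Jarvis march: at each step, from the current hull vertex p, select the next vertex q as the point such that every other point lies strictly to the left of (or on) the directed line p → q. (Equivalently: for every other point r, the cross product (q − p) × (r − p) ≥ 0.)
Starting point (lowest x, tie lowest y): (-8, 4). Wrap until returning to start. Resulting hull: (-8, 4), (4, -3), (6, -1), (4, 7), (-8, 9).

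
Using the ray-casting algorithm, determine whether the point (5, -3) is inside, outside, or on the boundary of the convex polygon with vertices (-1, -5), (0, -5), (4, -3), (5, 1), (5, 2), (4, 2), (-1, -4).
The point (5, -3) lies strictly outside the polygon

Cast a horizontal ray to the right from the query point and count how many polygon edges it crosses (each edge strictly once or zero times, handled with the usual half-open convention). 
Parity of crossings → even ⇒ outside.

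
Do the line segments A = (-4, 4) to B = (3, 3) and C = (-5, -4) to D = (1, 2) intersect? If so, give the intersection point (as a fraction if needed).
No (intersection of containing lines falls outside at least one segment)

Parametrize and solve: t = 7/8, s = 19/16. At least one of these is outside [0, 1], so the segments do not intersect.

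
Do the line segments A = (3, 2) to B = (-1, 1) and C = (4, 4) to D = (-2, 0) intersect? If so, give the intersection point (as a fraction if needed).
Yes; intersection at (-1/5, 6/5) (t = 4/5 on AB, s = 7/10 on CD)

Parametrize AB as A + t(B − A) = (3 + -4 t, 2 + -1 t) and CD as C + s(D − C) = (4 + -6 s, 4 + -4 s). Solve the linear system for (t, s). Determinant = -10 ≠ 0, so a unique intersection of the containing lines exists. Solution: t = 4/5, s = 7/10 — both in [0, 1], so the segments cross. Intersection point: (-1/5, 6/5).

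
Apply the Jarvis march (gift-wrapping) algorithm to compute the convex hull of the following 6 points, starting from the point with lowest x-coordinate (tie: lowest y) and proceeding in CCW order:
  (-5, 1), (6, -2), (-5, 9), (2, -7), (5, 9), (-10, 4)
Hull (CCW) = [(-10, 4), (2, -7), (6, -2), (5, 9), (-5, 9)]

Jarvis march: at each step, from the current hull vertex p, select the next vertex q as the point such that every other point lies strictly to the left of (or on) the directed line p → q. (Equivalently: for every other point r, the cross product (q − p) × (r − p) ≥ 0.)
Starting point (lowest x, tie lowest y): (-10, 4). Wrap until returning to start. Resulting hull: (-10, 4), (2, -7), (6, -2), (5, 9), (-5, 9).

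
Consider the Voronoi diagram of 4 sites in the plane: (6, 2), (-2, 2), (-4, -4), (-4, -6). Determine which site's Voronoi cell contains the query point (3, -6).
Nearest site = (-4, -6)

The Voronoi cell of site s contains exactly those query points closer to s than to any other site. Compute squared distances from q = (3, -6) to each site:
  (-4 − 3)² + (-6 − -6)² = 49
  (-4 − 3)² + (-4 − -6)² = 53
  (6 − 3)² + (2 − -6)² = 73
  (-2 − 3)² + (2 − -6)² = 89
Minimum is attained by (-4, -6), so q lies in its Voronoi cell.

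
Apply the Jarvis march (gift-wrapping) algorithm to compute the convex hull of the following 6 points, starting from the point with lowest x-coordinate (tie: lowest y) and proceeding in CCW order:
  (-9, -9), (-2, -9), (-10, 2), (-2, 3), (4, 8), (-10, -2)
Hull (CCW) = [(-10, -2), (-9, -9), (-2, -9), (4, 8), (-10, 2)]

Jarvis march: at each step, from the current hull vertex p, select the next vertex q as the point such that every other point lies strictly to the left of (or on) the directed line p → q. (Equivalently: for every other point r, the cross product (q − p) × (r − p) ≥ 0.)
Starting point (lowest x, tie lowest y): (-10, -2). Wrap until returning to start. Resulting hull: (-10, -2), (-9, -9), (-2, -9), (4, 8), (-10, 2).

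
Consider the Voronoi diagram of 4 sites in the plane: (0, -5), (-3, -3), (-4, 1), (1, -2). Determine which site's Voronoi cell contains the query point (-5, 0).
Nearest site = (-4, 1)

The Voronoi cell of site s contains exactly those query points closer to s than to any other site. Compute squared distances from q = (-5, 0) to each site:
  (-4 − -5)² + (1 − 0)² = 2
  (-3 − -5)² + (-3 − 0)² = 13
  (1 − -5)² + (-2 − 0)² = 40
  (0 − -5)² + (-5 − 0)² = 50
Minimum is attained by (-4, 1), so q lies in its Voronoi cell.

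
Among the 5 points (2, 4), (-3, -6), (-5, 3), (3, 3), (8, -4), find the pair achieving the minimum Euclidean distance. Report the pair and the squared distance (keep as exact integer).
Pair = ((2, 4), (3, 3)); squared distance = 2

Compute all C(5, 2) = 10 pairwise squared distances (x_i − x_j)² + (y_i − y_j)². The minimum is 2, attained by the pair ((2, 4), (3, 3)).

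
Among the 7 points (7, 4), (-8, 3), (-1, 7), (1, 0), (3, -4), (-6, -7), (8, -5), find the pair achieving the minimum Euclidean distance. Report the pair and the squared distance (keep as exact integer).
Pair = ((1, 0), (3, -4)); squared distance = 20

Compute all C(7, 2) = 21 pairwise squared distances (x_i − x_j)² + (y_i − y_j)². The minimum is 20, attained by the pair ((1, 0), (3, -4)).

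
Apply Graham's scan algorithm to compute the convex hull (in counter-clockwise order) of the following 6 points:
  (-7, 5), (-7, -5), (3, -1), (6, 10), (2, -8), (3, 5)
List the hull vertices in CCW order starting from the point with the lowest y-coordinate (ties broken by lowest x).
Hull (CCW) = [(2, -8), (6, 10), (-7, 5), (-7, -5)]

Graham scan procedure:
  1. Find the pivot p₀ = point with lowest y (tie → lowest x): (2, -8).
  2. Sort the remaining points by polar angle around p₀.
  3. Walk through sorted points, maintaining a stack; pop the top while the last three entries make a non-left turn (cross product ≤ 0).
  4. Final stack is the convex hull in CCW order: (2, -8), (6, 10), (-7, 5), (-7, -5).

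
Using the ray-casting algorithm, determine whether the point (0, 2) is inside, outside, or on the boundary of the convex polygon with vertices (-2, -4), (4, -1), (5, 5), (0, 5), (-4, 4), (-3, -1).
The point (0, 2) lies strictly inside the polygon

Cast a horizontal ray to the right from the query point and count how many polygon edges it crosses (each edge strictly once or zero times, handled with the usual half-open convention). 
Parity of crossings → odd ⇒ inside.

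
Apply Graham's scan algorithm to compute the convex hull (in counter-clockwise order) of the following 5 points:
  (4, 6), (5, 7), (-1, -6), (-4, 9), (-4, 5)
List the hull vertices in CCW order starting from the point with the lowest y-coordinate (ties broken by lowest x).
Hull (CCW) = [(-1, -6), (5, 7), (-4, 9), (-4, 5)]

Graham scan procedure:
  1. Find the pivot p₀ = point with lowest y (tie → lowest x): (-1, -6).
  2. Sort the remaining points by polar angle around p₀.
  3. Walk through sorted points, maintaining a stack; pop the top while the last three entries make a non-left turn (cross product ≤ 0).
  4. Final stack is the convex hull in CCW order: (-1, -6), (5, 7), (-4, 9), (-4, 5).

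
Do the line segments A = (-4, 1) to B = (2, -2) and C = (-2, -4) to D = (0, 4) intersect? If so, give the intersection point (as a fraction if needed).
Yes; intersection at (-10/9, -4/9) (t = 13/27 on AB, s = 4/9 on CD)

Parametrize AB as A + t(B − A) = (-4 + 6 t, 1 + -3 t) and CD as C + s(D − C) = (-2 + 2 s, -4 + 8 s). Solve the linear system for (t, s). Determinant = -54 ≠ 0, so a unique intersection of the containing lines exists. Solution: t = 13/27, s = 4/9 — both in [0, 1], so the segments cross. Intersection point: (-10/9, -4/9).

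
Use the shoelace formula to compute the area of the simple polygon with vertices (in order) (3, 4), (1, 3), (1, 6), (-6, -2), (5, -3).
Area = 99/2

Shoelace formula: Area = (1/2) |Σ_i (x_i · y_{i+1} − x_{i+1} · y_i)| (indices mod n). Compute each cross term:
  (3)(3) − (1)(4) = 5
  (1)(6) − (1)(3) = 3
  (1)(-2) − (-6)(6) = 34
  (-6)(-3) − (5)(-2) = 28
  (5)(4) − (3)(-3) = 29
Sum = 99, so (signed) Area = 99/2 = 99/2, |Area| = 99/2.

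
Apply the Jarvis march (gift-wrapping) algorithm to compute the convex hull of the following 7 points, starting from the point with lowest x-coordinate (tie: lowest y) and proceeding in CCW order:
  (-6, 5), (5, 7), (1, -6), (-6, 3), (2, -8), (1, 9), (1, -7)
Hull (CCW) = [(-6, 3), (1, -7), (2, -8), (5, 7), (1, 9), (-6, 5)]

Jarvis march: at each step, from the current hull vertex p, select the next vertex q as the point such that every other point lies strictly to the left of (or on) the directed line p → q. (Equivalently: for every other point r, the cross product (q − p) × (r − p) ≥ 0.)
Starting point (lowest x, tie lowest y): (-6, 3). Wrap until returning to start. Resulting hull: (-6, 3), (1, -7), (2, -8), (5, 7), (1, 9), (-6, 5).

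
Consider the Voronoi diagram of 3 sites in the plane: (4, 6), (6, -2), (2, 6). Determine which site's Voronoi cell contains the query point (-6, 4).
Nearest site = (2, 6)

The Voronoi cell of site s contains exactly those query points closer to s than to any other site. Compute squared distances from q = (-6, 4) to each site:
  (2 − -6)² + (6 − 4)² = 68
  (4 − -6)² + (6 − 4)² = 104
  (6 − -6)² + (-2 − 4)² = 180
Minimum is attained by (2, 6), so q lies in its Voronoi cell.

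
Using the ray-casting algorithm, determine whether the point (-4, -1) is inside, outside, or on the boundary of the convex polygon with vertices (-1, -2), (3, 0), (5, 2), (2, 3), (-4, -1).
The point (-4, -1) lies on the polygon boundary

Boundary check: the query satisfies the collinearity and bounding-box conditions for some polygon edge, so it lies exactly on the boundary.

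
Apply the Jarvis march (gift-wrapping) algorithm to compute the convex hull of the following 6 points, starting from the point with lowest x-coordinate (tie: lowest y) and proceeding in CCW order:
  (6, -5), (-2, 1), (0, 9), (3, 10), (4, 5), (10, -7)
Hull (CCW) = [(-2, 1), (6, -5), (10, -7), (3, 10), (0, 9)]

Jarvis march: at each step, from the current hull vertex p, select the next vertex q as the point such that every other point lies strictly to the left of (or on) the directed line p → q. (Equivalently: for every other point r, the cross product (q − p) × (r − p) ≥ 0.)
Starting point (lowest x, tie lowest y): (-2, 1). Wrap until returning to start. Resulting hull: (-2, 1), (6, -5), (10, -7), (3, 10), (0, 9).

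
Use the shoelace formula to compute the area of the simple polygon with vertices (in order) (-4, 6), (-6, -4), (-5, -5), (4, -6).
Area = 56

Shoelace formula: Area = (1/2) |Σ_i (x_i · y_{i+1} − x_{i+1} · y_i)| (indices mod n). Compute each cross term:
  (-4)(-4) − (-6)(6) = 52
  (-6)(-5) − (-5)(-4) = 10
  (-5)(-6) − (4)(-5) = 50
  (4)(6) − (-4)(-6) = 0
Sum = 112, so (signed) Area = 112/2 = 56, |Area| = 56.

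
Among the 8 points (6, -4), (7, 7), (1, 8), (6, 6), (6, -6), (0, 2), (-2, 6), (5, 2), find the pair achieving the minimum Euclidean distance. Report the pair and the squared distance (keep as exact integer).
Pair = ((7, 7), (6, 6)); squared distance = 2

Compute all C(8, 2) = 28 pairwise squared distances (x_i − x_j)² + (y_i − y_j)². The minimum is 2, attained by the pair ((7, 7), (6, 6)).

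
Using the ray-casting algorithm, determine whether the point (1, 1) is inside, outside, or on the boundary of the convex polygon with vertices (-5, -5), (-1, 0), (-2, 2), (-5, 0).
The point (1, 1) lies strictly outside the polygon

Cast a horizontal ray to the right from the query point and count how many polygon edges it crosses (each edge strictly once or zero times, handled with the usual half-open convention). 
Parity of crossings → even ⇒ outside.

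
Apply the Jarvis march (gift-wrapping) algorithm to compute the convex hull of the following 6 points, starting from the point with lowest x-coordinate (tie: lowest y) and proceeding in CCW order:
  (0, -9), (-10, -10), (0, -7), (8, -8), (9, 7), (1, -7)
Hull (CCW) = [(-10, -10), (0, -9), (8, -8), (9, 7)]

Jarvis march: at each step, from the current hull vertex p, select the next vertex q as the point such that every other point lies strictly to the left of (or on) the directed line p → q. (Equivalently: for every other point r, the cross product (q − p) × (r − p) ≥ 0.)
Starting point (lowest x, tie lowest y): (-10, -10). Wrap until returning to start. Resulting hull: (-10, -10), (0, -9), (8, -8), (9, 7).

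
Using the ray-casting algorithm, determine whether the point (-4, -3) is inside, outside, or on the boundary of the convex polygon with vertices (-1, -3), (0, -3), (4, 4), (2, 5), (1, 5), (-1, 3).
The point (-4, -3) lies strictly outside the polygon

Cast a horizontal ray to the right from the query point and count how many polygon edges it crosses (each edge strictly once or zero times, handled with the usual half-open convention). 
Parity of crossings → even ⇒ outside.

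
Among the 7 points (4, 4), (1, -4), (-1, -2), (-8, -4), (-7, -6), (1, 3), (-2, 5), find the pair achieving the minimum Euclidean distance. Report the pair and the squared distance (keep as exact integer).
Pair = ((-8, -4), (-7, -6)); squared distance = 5

Compute all C(7, 2) = 21 pairwise squared distances (x_i − x_j)² + (y_i − y_j)². The minimum is 5, attained by the pair ((-8, -4), (-7, -6)).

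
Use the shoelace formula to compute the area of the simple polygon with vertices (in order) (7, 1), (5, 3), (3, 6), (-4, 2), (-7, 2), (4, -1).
Area = 83/2

Shoelace formula: Area = (1/2) |Σ_i (x_i · y_{i+1} − x_{i+1} · y_i)| (indices mod n). Compute each cross term:
  (7)(3) − (5)(1) = 16
  (5)(6) − (3)(3) = 21
  (3)(2) − (-4)(6) = 30
  (-4)(2) − (-7)(2) = 6
  (-7)(-1) − (4)(2) = -1
  (4)(1) − (7)(-1) = 11
Sum = 83, so (signed) Area = 83/2 = 83/2, |Area| = 83/2.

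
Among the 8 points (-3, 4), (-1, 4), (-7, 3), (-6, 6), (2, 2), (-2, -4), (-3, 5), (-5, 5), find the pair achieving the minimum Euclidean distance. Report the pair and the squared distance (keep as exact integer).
Pair = ((-3, 4), (-3, 5)); squared distance = 1

Compute all C(8, 2) = 28 pairwise squared distances (x_i − x_j)² + (y_i − y_j)². The minimum is 1, attained by the pair ((-3, 4), (-3, 5)).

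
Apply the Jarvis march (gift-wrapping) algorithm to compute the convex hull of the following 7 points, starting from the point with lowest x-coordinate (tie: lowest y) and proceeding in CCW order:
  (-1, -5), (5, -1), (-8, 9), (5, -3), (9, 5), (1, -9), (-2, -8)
Hull (CCW) = [(-8, 9), (-2, -8), (1, -9), (5, -3), (9, 5)]

Jarvis march: at each step, from the current hull vertex p, select the next vertex q as the point such that every other point lies strictly to the left of (or on) the directed line p → q. (Equivalently: for every other point r, the cross product (q − p) × (r − p) ≥ 0.)
Starting point (lowest x, tie lowest y): (-8, 9). Wrap until returning to start. Resulting hull: (-8, 9), (-2, -8), (1, -9), (5, -3), (9, 5).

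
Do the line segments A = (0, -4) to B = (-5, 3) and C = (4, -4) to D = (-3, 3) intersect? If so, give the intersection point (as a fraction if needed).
No (intersection of containing lines falls outside at least one segment)

Parametrize and solve: t = 2, s = 2. At least one of these is outside [0, 1], so the segments do not intersect.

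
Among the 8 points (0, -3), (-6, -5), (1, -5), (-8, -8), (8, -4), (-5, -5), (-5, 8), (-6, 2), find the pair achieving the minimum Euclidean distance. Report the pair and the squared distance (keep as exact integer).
Pair = ((-6, -5), (-5, -5)); squared distance = 1

Compute all C(8, 2) = 28 pairwise squared distances (x_i − x_j)² + (y_i − y_j)². The minimum is 1, attained by the pair ((-6, -5), (-5, -5)).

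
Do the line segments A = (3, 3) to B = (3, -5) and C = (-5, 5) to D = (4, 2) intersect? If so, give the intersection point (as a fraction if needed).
Yes; intersection at (3, 7/3) (t = 1/12 on AB, s = 8/9 on CD)

Parametrize AB as A + t(B − A) = (3 + 0 t, 3 + -8 t) and CD as C + s(D − C) = (-5 + 9 s, 5 + -3 s). Solve the linear system for (t, s). Determinant = -72 ≠ 0, so a unique intersection of the containing lines exists. Solution: t = 1/12, s = 8/9 — both in [0, 1], so the segments cross. Intersection point: (3, 7/3).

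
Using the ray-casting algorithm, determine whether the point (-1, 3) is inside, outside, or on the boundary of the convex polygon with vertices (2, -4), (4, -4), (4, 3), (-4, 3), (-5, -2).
The point (-1, 3) lies on the polygon boundary

Boundary check: the query satisfies the collinearity and bounding-box conditions for some polygon edge, so it lies exactly on the boundary.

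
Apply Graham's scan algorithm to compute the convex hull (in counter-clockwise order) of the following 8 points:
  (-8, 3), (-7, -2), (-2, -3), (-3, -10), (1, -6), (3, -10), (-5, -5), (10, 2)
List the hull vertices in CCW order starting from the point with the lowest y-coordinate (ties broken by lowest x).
Hull (CCW) = [(-3, -10), (3, -10), (10, 2), (-8, 3), (-7, -2)]

Graham scan procedure:
  1. Find the pivot p₀ = point with lowest y (tie → lowest x): (-3, -10).
  2. Sort the remaining points by polar angle around p₀.
  3. Walk through sorted points, maintaining a stack; pop the top while the last three entries make a non-left turn (cross product ≤ 0).
  4. Final stack is the convex hull in CCW order: (-3, -10), (3, -10), (10, 2), (-8, 3), (-7, -2).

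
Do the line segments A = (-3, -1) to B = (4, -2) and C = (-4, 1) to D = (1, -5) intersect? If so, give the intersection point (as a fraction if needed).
Yes; intersection at (-83/37, -41/37) (t = 4/37 on AB, s = 13/37 on CD)

Parametrize AB as A + t(B − A) = (-3 + 7 t, -1 + -1 t) and CD as C + s(D − C) = (-4 + 5 s, 1 + -6 s). Solve the linear system for (t, s). Determinant = 37 ≠ 0, so a unique intersection of the containing lines exists. Solution: t = 4/37, s = 13/37 — both in [0, 1], so the segments cross. Intersection point: (-83/37, -41/37).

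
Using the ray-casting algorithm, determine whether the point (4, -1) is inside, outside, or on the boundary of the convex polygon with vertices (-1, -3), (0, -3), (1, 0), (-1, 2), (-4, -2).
The point (4, -1) lies strictly outside the polygon

Cast a horizontal ray to the right from the query point and count how many polygon edges it crosses (each edge strictly once or zero times, handled with the usual half-open convention). 
Parity of crossings → even ⇒ outside.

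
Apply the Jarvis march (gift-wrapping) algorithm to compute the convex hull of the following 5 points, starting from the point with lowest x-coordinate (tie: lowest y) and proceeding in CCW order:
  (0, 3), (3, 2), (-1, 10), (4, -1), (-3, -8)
Hull (CCW) = [(-3, -8), (4, -1), (3, 2), (-1, 10)]

Jarvis march: at each step, from the current hull vertex p, select the next vertex q as the point such that every other point lies strictly to the left of (or on) the directed line p → q. (Equivalently: for every other point r, the cross product (q − p) × (r − p) ≥ 0.)
Starting point (lowest x, tie lowest y): (-3, -8). Wrap until returning to start. Resulting hull: (-3, -8), (4, -1), (3, 2), (-1, 10).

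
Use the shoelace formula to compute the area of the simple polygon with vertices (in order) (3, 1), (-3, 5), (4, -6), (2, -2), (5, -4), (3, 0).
Area = 37/2

Shoelace formula: Area = (1/2) |Σ_i (x_i · y_{i+1} − x_{i+1} · y_i)| (indices mod n). Compute each cross term:
  (3)(5) − (-3)(1) = 18
  (-3)(-6) − (4)(5) = -2
  (4)(-2) − (2)(-6) = 4
  (2)(-4) − (5)(-2) = 2
  (5)(0) − (3)(-4) = 12
  (3)(1) − (3)(0) = 3
Sum = 37, so (signed) Area = 37/2 = 37/2, |Area| = 37/2.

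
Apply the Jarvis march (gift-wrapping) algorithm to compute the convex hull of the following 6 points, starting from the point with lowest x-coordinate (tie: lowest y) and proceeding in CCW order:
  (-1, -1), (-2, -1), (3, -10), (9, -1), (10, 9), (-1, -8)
Hull (CCW) = [(-2, -1), (-1, -8), (3, -10), (9, -1), (10, 9)]

Jarvis march: at each step, from the current hull vertex p, select the next vertex q as the point such that every other point lies strictly to the left of (or on) the directed line p → q. (Equivalently: for every other point r, the cross product (q − p) × (r − p) ≥ 0.)
Starting point (lowest x, tie lowest y): (-2, -1). Wrap until returning to start. Resulting hull: (-2, -1), (-1, -8), (3, -10), (9, -1), (10, 9).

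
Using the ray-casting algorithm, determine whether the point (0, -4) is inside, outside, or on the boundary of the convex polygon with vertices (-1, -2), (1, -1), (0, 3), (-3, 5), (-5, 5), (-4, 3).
The point (0, -4) lies strictly outside the polygon

Cast a horizontal ray to the right from the query point and count how many polygon edges it crosses (each edge strictly once or zero times, handled with the usual half-open convention). 
Parity of crossings → even ⇒ outside.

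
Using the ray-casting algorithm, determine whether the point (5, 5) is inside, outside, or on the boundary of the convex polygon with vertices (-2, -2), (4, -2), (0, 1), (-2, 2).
The point (5, 5) lies strictly outside the polygon

Cast a horizontal ray to the right from the query point and count how many polygon edges it crosses (each edge strictly once or zero times, handled with the usual half-open convention). 
Parity of crossings → even ⇒ outside.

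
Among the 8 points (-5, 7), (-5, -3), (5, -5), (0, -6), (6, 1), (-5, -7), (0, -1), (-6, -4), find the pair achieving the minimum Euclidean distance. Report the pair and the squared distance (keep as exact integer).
Pair = ((-5, -3), (-6, -4)); squared distance = 2

Compute all C(8, 2) = 28 pairwise squared distances (x_i − x_j)² + (y_i − y_j)². The minimum is 2, attained by the pair ((-5, -3), (-6, -4)).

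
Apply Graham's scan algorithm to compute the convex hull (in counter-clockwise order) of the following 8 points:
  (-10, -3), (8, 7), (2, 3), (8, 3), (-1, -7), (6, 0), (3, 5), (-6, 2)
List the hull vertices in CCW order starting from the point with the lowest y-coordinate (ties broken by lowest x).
Hull (CCW) = [(-1, -7), (6, 0), (8, 3), (8, 7), (-6, 2), (-10, -3)]

Graham scan procedure:
  1. Find the pivot p₀ = point with lowest y (tie → lowest x): (-1, -7).
  2. Sort the remaining points by polar angle around p₀.
  3. Walk through sorted points, maintaining a stack; pop the top while the last three entries make a non-left turn (cross product ≤ 0).
  4. Final stack is the convex hull in CCW order: (-1, -7), (6, 0), (8, 3), (8, 7), (-6, 2), (-10, -3).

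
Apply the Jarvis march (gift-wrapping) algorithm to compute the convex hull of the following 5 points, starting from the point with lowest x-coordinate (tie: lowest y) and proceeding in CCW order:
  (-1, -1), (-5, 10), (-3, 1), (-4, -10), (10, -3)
Hull (CCW) = [(-5, 10), (-4, -10), (10, -3)]

Jarvis march: at each step, from the current hull vertex p, select the next vertex q as the point such that every other point lies strictly to the left of (or on) the directed line p → q. (Equivalently: for every other point r, the cross product (q − p) × (r − p) ≥ 0.)
Starting point (lowest x, tie lowest y): (-5, 10). Wrap until returning to start. Resulting hull: (-5, 10), (-4, -10), (10, -3).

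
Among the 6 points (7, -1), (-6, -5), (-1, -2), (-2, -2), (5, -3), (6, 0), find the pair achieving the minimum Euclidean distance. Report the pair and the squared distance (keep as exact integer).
Pair = ((-1, -2), (-2, -2)); squared distance = 1

Compute all C(6, 2) = 15 pairwise squared distances (x_i − x_j)² + (y_i − y_j)². The minimum is 1, attained by the pair ((-1, -2), (-2, -2)).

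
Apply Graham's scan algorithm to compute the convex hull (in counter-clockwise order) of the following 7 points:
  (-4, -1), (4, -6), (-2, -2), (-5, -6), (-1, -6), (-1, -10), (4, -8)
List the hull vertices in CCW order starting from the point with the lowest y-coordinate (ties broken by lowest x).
Hull (CCW) = [(-1, -10), (4, -8), (4, -6), (-2, -2), (-4, -1), (-5, -6)]

Graham scan procedure:
  1. Find the pivot p₀ = point with lowest y (tie → lowest x): (-1, -10).
  2. Sort the remaining points by polar angle around p₀.
  3. Walk through sorted points, maintaining a stack; pop the top while the last three entries make a non-left turn (cross product ≤ 0).
  4. Final stack is the convex hull in CCW order: (-1, -10), (4, -8), (4, -6), (-2, -2), (-4, -1), (-5, -6).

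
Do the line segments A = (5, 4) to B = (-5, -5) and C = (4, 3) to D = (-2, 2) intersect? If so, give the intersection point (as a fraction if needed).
Yes; intersection at (85/22, 131/44) (t = 5/44 on AB, s = 1/44 on CD)

Parametrize AB as A + t(B − A) = (5 + -10 t, 4 + -9 t) and CD as C + s(D − C) = (4 + -6 s, 3 + -1 s). Solve the linear system for (t, s). Determinant = 44 ≠ 0, so a unique intersection of the containing lines exists. Solution: t = 5/44, s = 1/44 — both in [0, 1], so the segments cross. Intersection point: (85/22, 131/44).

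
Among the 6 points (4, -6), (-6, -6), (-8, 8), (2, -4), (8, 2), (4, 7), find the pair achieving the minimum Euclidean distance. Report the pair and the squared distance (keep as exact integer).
Pair = ((4, -6), (2, -4)); squared distance = 8

Compute all C(6, 2) = 15 pairwise squared distances (x_i − x_j)² + (y_i − y_j)². The minimum is 8, attained by the pair ((4, -6), (2, -4)).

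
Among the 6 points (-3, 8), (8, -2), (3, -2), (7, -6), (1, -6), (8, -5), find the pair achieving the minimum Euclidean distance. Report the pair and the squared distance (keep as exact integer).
Pair = ((7, -6), (8, -5)); squared distance = 2

Compute all C(6, 2) = 15 pairwise squared distances (x_i − x_j)² + (y_i − y_j)². The minimum is 2, attained by the pair ((7, -6), (8, -5)).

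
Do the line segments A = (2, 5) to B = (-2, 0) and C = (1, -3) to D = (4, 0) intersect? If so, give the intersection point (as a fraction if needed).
No (intersection of containing lines falls outside at least one segment)

Parametrize and solve: t = 7, s = -9. At least one of these is outside [0, 1], so the segments do not intersect.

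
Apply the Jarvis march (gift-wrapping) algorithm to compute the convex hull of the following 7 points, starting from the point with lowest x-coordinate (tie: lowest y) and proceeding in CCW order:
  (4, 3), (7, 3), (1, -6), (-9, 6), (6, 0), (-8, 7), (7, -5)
Hull (CCW) = [(-9, 6), (1, -6), (7, -5), (7, 3), (-8, 7)]

Jarvis march: at each step, from the current hull vertex p, select the next vertex q as the point such that every other point lies strictly to the left of (or on) the directed line p → q. (Equivalently: for every other point r, the cross product (q − p) × (r − p) ≥ 0.)
Starting point (lowest x, tie lowest y): (-9, 6). Wrap until returning to start. Resulting hull: (-9, 6), (1, -6), (7, -5), (7, 3), (-8, 7).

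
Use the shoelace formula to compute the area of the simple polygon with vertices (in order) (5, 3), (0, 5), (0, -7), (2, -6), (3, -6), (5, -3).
Area = 48

Shoelace formula: Area = (1/2) |Σ_i (x_i · y_{i+1} − x_{i+1} · y_i)| (indices mod n). Compute each cross term:
  (5)(5) − (0)(3) = 25
  (0)(-7) − (0)(5) = 0
  (0)(-6) − (2)(-7) = 14
  (2)(-6) − (3)(-6) = 6
  (3)(-3) − (5)(-6) = 21
  (5)(3) − (5)(-3) = 30
Sum = 96, so (signed) Area = 96/2 = 48, |Area| = 48.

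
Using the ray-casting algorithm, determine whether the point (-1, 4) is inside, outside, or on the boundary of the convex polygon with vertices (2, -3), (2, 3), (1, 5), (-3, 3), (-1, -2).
The point (-1, 4) lies on the polygon boundary

Boundary check: the query satisfies the collinearity and bounding-box conditions for some polygon edge, so it lies exactly on the boundary.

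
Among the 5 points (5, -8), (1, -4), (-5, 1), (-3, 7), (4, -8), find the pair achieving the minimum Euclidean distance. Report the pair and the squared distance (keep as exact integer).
Pair = ((5, -8), (4, -8)); squared distance = 1

Compute all C(5, 2) = 10 pairwise squared distances (x_i − x_j)² + (y_i − y_j)². The minimum is 1, attained by the pair ((5, -8), (4, -8)).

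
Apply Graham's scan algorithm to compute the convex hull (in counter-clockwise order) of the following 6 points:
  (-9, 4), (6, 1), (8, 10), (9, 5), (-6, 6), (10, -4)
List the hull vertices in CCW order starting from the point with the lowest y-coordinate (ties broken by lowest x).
Hull (CCW) = [(10, -4), (9, 5), (8, 10), (-6, 6), (-9, 4)]

Graham scan procedure:
  1. Find the pivot p₀ = point with lowest y (tie → lowest x): (10, -4).
  2. Sort the remaining points by polar angle around p₀.
  3. Walk through sorted points, maintaining a stack; pop the top while the last three entries make a non-left turn (cross product ≤ 0).
  4. Final stack is the convex hull in CCW order: (10, -4), (9, 5), (8, 10), (-6, 6), (-9, 4).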